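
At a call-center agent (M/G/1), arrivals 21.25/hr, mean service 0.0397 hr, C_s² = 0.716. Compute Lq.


ρ = λ·E[S] = 21.25·0.0397 = 0.8436
Lq = ρ²(1+C_s²)/(2(1−ρ)) = 0.7117·(1+0.716)/(2·0.1564)
= 0.7117·1.7160/0.3128 = 3.90498

Final: 3.90498


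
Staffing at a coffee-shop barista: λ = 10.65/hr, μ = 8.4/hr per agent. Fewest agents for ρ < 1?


Stability requires cμ > λ ⇔ c > λ/μ.
λ/μ = 10.65/8.4 = 1.2679
Minimum integer c = ⌊1.2679⌋ + 1 = 2
Check: 2·8.4 = 16.80 > 10.65, while 1·8.4 = 8.40 ≤ 10.65

Final: 2 servers


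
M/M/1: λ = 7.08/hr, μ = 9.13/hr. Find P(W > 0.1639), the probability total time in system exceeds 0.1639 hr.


W ~ Exponential(μ−λ) for M/M/1.
μ − λ = 9.13 − 7.08 = 2.0500
P(W > t) = e^{−(μ−λ)t} = e^{−0.3360} = 0.714627

Final: 0.714627


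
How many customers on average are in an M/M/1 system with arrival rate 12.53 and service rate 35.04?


ρ = λ/μ = 12.53/35.04 = 0.3576
L = ρ/(1−ρ) = 0.3576/(1 − 0.3576) = 0.3576/0.6424 = 0.5566

Final: 0.5566


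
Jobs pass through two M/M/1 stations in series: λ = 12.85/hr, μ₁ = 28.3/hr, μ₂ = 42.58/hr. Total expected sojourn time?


Each node sees arrival rate λ = 12.85/hr (tandem ⇒ throughput preserved).
W₁ = 1/(μ₁−λ) = 1/(28.3−12.85) = 0.06472 hr
W₂ = 1/(μ₂−λ) = 1/(42.58−12.85) = 0.03364 hr
W_total = W₁ + W₂ = 0.06472 + 0.03364 = 0.09836 hr

Final: 0.09836 hr


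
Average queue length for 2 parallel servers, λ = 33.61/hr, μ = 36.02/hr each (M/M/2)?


a = λ/μ = 0.9331; ρ = a/2 = 0.4665
P₀ = 0.363748
Lq = P₀·a^c·ρ / (c!·(1−ρ)²) = 0.363748·0.87066·0.4665/(2·0.28457)
= 0.25961

Final: 0.25961


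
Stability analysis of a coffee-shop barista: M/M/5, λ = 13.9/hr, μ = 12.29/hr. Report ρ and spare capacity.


Total capacity cμ = 5·12.29 = 61.45/hr
ρ = λ/(cμ) = 13.9/61.45 = 0.2262
Stable ⇔ ρ < 1: YES
Spare capacity = cμ − λ = 61.45 − 13.9 = 47.55/hr

Final: ρ = 0.2262; stable; margin = 47.55/hr


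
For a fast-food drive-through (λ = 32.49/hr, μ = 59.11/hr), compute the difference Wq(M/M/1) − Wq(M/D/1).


ρ = 32.49/59.11 = 0.5497
Wq(M/M/1) = ρ/(μ−λ) = 0.5497/26.62 = 0.02065 hr
Wq(M/D/1) = ρ/(2(μ−λ)) = 0.01032 hr
Savings = 0.02065 − 0.01032 = 0.01032 hr

Final: 0.01032 hr


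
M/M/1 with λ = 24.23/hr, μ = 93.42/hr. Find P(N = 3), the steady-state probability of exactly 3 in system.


ρ = 24.23/93.42 = 0.2594
P_n = (1−ρ)·ρ^n = (1 − 0.2594)·0.2594^3 = 0.7406·0.017448 = 0.012922

Final: 0.012922


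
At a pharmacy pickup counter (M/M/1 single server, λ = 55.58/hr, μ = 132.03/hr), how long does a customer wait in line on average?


ρ = 55.58/132.03 = 0.4210
Wq = ρ/(μ−λ) = 0.4210/(132.03 − 55.58) = 0.4210/76.45 = 0.005506 hr

Final: 0.005506 hr


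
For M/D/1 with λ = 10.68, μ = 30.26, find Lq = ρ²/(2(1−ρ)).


ρ = 10.68/30.26 = 0.3529
M/D/1: Lq = ρ²/(2(1−ρ)) = 0.1246/(2·0.6471) = 0.09626

Final: 0.09626


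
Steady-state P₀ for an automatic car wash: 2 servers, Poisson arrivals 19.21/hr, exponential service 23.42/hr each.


a = λ/μ = 19.21/23.42 = 0.8202; ρ = a/c = 0.4101
Σ_{k=0}^{1} a^k/k! (terms k=0..1) = 1.00000 + 0.82024 = 1.82024
Tail: a^2/(2!(1−ρ)) = 0.67279/(2·0.5899) = 0.57028
P₀ = 1/(1.82024 + 0.57028) = 1/2.39052 = 0.418319

Final: 0.418319


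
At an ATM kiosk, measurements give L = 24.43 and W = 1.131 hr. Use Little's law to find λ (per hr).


λ = L/W = 24.43/1.131 = 21.6004 /hr

Final: 21.6004 /hr


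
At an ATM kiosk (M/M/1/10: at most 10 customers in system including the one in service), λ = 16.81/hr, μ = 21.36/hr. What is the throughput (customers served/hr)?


ρ = 0.7870; P_K = (1−ρ)ρ^10/(1−ρ^11) = 0.020912
λ_eff = λ(1 − P_K) = 16.81·(1 − 0.020912) = 16.81·0.979088 = 16.4585 /hr

Final: 16.4585 /hr


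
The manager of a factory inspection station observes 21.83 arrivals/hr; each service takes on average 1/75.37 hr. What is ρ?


ρ = λ/μ = 21.83/75.37 = 0.2896

Final: 0.2896


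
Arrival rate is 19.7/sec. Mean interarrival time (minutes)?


Mean interarrival time = 1/λ = 1/19.7 second = 0.05076 second
In minutes: 0.05076 × 0.0166667 = 0.0008460 min

Final: 0.0008460 min


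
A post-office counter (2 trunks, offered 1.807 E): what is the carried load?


B(2,1.807) = 0.367739 (Erlang-B)
Carried load = a(1 − B) = 1.807·(1 − 0.367739) = 1.807·0.632261 = 1.1425 E

Final: 1.1425 Erlangs


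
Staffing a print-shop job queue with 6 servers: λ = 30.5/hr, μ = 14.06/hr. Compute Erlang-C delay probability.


a = λ/μ = 2.1693; ρ = a/6 = 0.3615
P₀ = 0.113984 (from M/M/c formula)
C(c,a) = [a^c/(c!(1−ρ))]·P₀ = [104.20465/(720·0.6385)]·0.113984
= 0.22669·0.113984 = 0.025839

Final: 0.025839


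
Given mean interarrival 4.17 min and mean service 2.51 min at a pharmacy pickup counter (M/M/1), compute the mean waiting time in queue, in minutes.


λ = 60/4.17 = 14.3885 /hr
μ = 60/2.51 = 23.9044 /hr
ρ = λ/μ = 14.3885/23.9044 = 0.6019
Wq = ρ/(μ−λ) = 0.6019/(23.9044−14.3885) = 0.06325 hr
In minutes: 0.06325·60 = 3.795 min

Final: 3.795 min


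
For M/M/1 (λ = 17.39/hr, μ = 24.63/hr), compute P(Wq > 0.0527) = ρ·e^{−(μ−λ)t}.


ρ = 17.39/24.63 = 0.7060
P(Wq > t) = ρ·e^{−(μ−λ)t} = 0.7060·e^{−0.3815}
= 0.7060·0.682804 = 0.482093

Final: 0.482093


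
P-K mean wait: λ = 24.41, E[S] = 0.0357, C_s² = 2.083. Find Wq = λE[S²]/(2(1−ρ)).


ρ = λ·E[S] = 24.41·0.0357 = 0.8714
E[S²] = E[S]²(1+C_s²) = 0.0357²·(1+2.083) = 0.003929
Wq = λ·E[S²]/(2(1−ρ)) = 24.41·0.003929/(2·0.1286) = 0.37302 hr

Final: 0.37302 hr


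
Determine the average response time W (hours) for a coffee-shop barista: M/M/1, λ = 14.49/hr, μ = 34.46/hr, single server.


W = 1/(μ−λ) = 1/(34.46 − 14.49) = 1/19.97 = 0.05008 hr

Final: 0.05008 hr


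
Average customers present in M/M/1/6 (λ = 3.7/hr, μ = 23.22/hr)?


ρ = 3.7/23.22 = 0.1593
L = ρ[1 − (K+1)ρ^K + Kρ^(K+1)] / [(1−ρ)(1−ρ^(K+1))]
Numerator: 0.1593·(1 − 7·0.00001637 + 6·0.000002608) = 0.159330
Denominator: (0.8407)·(0.999997) = 0.840652
L = 0.159330/0.840652 = 0.1895

Final: 0.1895


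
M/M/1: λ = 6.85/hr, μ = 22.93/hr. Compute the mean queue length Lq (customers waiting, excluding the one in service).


ρ = 6.85/22.93 = 0.2987
Lq = ρ²/(1−ρ) = 0.08924/0.7013 = 0.1273

Final: 0.1273


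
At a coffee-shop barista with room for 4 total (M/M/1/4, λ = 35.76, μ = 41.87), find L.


ρ = 35.76/41.87 = 0.8541
L = ρ[1 − (K+1)ρ^K + Kρ^(K+1)] / [(1−ρ)(1−ρ^(K+1))]
Numerator: 0.8541·(1 − 5·0.532082 + 4·0.454436) = 0.134377
Denominator: (0.1459)·(0.545564) = 0.079613
L = 0.134377/0.079613 = 1.6879

Final: 1.6879


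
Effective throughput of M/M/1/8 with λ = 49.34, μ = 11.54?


ρ = 4.2756; P_K = (1−ρ)ρ^8/(1−ρ^9) = 0.766114
λ_eff = λ(1 − P_K) = 49.34·(1 − 0.766114) = 49.34·0.233886 = 11.5399 /hr

Final: 11.5399 /hr


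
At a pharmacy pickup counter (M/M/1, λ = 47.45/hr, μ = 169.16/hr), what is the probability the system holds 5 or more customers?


ρ = 47.45/169.16 = 0.2805
P(N ≥ n) = ρ^n = 0.2805^5 = 0.001737

Final: 0.001737


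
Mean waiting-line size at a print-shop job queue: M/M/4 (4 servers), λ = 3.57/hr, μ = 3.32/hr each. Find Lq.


a = λ/μ = 1.0753; ρ = a/4 = 0.2688
P₀ = 0.340501
Lq = P₀·a^c·ρ / (c!·(1−ρ)²) = 0.340501·1.33697·0.2688/(24·0.53462)
= 0.009538

Final: 0.009538


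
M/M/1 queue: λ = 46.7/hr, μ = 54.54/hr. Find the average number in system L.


ρ = λ/μ = 46.7/54.54 = 0.8563
L = ρ/(1−ρ) = 0.8563/(1 − 0.8563) = 0.8563/0.1437 = 5.9566

Final: 5.9566


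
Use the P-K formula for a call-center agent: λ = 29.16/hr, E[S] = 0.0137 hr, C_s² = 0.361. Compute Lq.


ρ = λ·E[S] = 29.16·0.0137 = 0.3995
Lq = ρ²(1+C_s²)/(2(1−ρ)) = 0.1596·(1+0.361)/(2·0.6005)
= 0.1596·1.3610/1.2010 = 0.18085

Final: 0.18085


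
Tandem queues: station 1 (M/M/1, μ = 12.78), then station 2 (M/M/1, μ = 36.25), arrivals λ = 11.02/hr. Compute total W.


Each node sees arrival rate λ = 11.02/hr (tandem ⇒ throughput preserved).
W₁ = 1/(μ₁−λ) = 1/(12.78−11.02) = 0.56818 hr
W₂ = 1/(μ₂−λ) = 1/(36.25−11.02) = 0.03964 hr
W_total = W₁ + W₂ = 0.56818 + 0.03964 = 0.60782 hr

Final: 0.60782 hr


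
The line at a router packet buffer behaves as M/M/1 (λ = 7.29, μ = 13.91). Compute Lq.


ρ = 7.29/13.91 = 0.5241
Lq = ρ²/(1−ρ) = 0.2747/0.4759 = 0.5771

Final: 0.5771


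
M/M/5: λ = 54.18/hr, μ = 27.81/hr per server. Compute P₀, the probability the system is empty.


a = λ/μ = 54.18/27.81 = 1.9482; ρ = a/c = 0.3896
Σ_{k=0}^{4} a^k/k! (terms k=0..4) = 1.00000 + 1.94822 + 1.89778 + 1.23243 + 0.60026 = 6.67869
Tail: a^5/(5!(1−ρ)) = 28.06662/(120·0.6104) = 0.38320
P₀ = 1/(6.67869 + 0.38320) = 1/7.06189 = 0.141605

Final: 0.141605


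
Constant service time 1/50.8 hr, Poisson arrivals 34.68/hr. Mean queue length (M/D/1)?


ρ = 34.68/50.8 = 0.6827
M/D/1: Lq = ρ²/(2(1−ρ)) = 0.4660/(2·0.3173) = 0.73434

Final: 0.73434


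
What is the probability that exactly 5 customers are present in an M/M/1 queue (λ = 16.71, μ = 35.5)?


ρ = 16.71/35.5 = 0.4707
P_n = (1−ρ)·ρ^n = (1 − 0.4707)·0.4707^5 = 0.5293·0.023107 = 0.012230

Final: 0.012230


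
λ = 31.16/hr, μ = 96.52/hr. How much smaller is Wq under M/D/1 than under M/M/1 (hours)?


ρ = 31.16/96.52 = 0.3228
Wq(M/M/1) = ρ/(μ−λ) = 0.3228/65.36 = 0.004939 hr
Wq(M/D/1) = ρ/(2(μ−λ)) = 0.002470 hr
Savings = 0.004939 − 0.002470 = 0.002470 hr

Final: 0.002470 hr


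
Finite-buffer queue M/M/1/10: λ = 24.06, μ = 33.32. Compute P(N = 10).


ρ = λ/μ = 24.06/33.32 = 0.7221
P_K = (1−ρ)ρ^K/(1−ρ^(K+1)) = (0.2779·0.038540)/(1 − 0.027829)
= 0.010711/0.972171 = 0.011017

Final: 0.011017


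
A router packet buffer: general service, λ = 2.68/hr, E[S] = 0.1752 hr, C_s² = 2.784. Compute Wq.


ρ = λ·E[S] = 2.68·0.1752 = 0.4695
E[S²] = E[S]²(1+C_s²) = 0.1752²·(1+2.784) = 0.116150
Wq = λ·E[S²]/(2(1−ρ)) = 2.68·0.116150/(2·0.5305) = 0.29341 hr

Final: 0.29341 hr


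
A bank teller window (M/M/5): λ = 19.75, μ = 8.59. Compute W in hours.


a = 2.2992; ρ = 0.4598; P₀ = 0.098780
Lq = P₀·a^c·ρ/(c!(1−ρ)²) = 0.08335
Wq = Lq/λ = 0.08335/19.75 = 0.004220 hr
W = Wq + 1/μ = 0.004220 + 0.11641 = 0.12063 hr

Final: 0.12063 hr


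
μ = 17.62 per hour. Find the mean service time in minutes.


Mean service time = 1/μ = 1/17.62 hour = 0.05675 hour
In minutes: 0.05675 × 60 = 3.4052 min

Final: 3.4052 min


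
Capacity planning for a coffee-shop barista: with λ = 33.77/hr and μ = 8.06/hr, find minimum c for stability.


Stability requires cμ > λ ⇔ c > λ/μ.
λ/μ = 33.77/8.06 = 4.1898
Minimum integer c = ⌊4.1898⌋ + 1 = 5
Check: 5·8.06 = 40.30 > 33.77, while 4·8.06 = 32.24 ≤ 33.77

Final: 5 servers


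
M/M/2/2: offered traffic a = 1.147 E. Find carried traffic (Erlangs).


B(2,1.147) = 0.234528 (Erlang-B)
Carried load = a(1 − B) = 1.147·(1 − 0.234528) = 1.147·0.765472 = 0.8780 E

Final: 0.8780 Erlangs


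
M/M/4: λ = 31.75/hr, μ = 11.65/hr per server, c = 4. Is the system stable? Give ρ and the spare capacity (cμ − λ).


Total capacity cμ = 4·11.65 = 46.60/hr
ρ = λ/(cμ) = 31.75/46.60 = 0.6813
Stable ⇔ ρ < 1: YES
Spare capacity = cμ − λ = 46.60 − 31.75 = 14.85/hr

Final: ρ = 0.6813; stable; margin = 14.85/hr


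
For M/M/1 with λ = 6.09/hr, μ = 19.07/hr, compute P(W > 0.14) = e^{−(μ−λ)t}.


W ~ Exponential(μ−λ) for M/M/1.
μ − λ = 19.07 − 6.09 = 12.9800
P(W > t) = e^{−(μ−λ)t} = e^{−1.8172} = 0.162480

Final: 0.162480


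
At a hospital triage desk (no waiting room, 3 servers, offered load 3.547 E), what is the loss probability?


B(c,a) = (a^c/c!) / Σ_{k=0}^{c} a^k/k!
a^3/3! = 7.437591
Σ terms (k=0..3): 1.00000 + 3.54700 + 6.29060 + 7.43759 = 18.275196
B = 7.437591/18.275196 = 0.406977

Final: 0.406977


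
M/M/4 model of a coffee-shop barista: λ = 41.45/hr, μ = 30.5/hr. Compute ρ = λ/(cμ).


ρ = λ/(cμ) = 41.45/(4·30.5) = 41.45/122.00 = 0.3398

Final: 0.3398


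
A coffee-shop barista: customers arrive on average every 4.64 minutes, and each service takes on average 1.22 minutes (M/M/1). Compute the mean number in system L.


λ = 60/4.64 = 12.9310 /hr
μ = 60/1.22 = 49.1803 /hr
ρ = λ/μ = 12.9310/49.1803 = 0.2629
L = ρ/(1−ρ) = 0.2629/0.7371 = 0.3567

Final: 0.3567


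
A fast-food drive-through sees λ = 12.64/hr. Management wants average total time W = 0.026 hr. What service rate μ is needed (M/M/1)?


W = 1/(μ−λ) ⇒ μ − λ = 1/W = 1/0.026 = 38.4615
μ = λ + 1/W = 12.64 + 38.4615 = 51.1015 per hr

Final: 51.1015 /hr


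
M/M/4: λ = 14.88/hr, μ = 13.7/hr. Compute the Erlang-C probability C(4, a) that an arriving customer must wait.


a = λ/μ = 1.0861; ρ = a/4 = 0.2715
P₀ = 0.336800 (from M/M/c formula)
C(c,a) = [a^c/(c!(1−ρ))]·P₀ = [1.39165/(24·0.7285)]·0.336800
= 0.07960·0.336800 = 0.026809

Final: 0.026809


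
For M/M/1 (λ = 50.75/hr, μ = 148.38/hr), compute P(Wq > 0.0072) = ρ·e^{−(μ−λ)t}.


ρ = 50.75/148.38 = 0.3420
P(Wq > t) = ρ·e^{−(μ−λ)t} = 0.3420·e^{−0.7029}
= 0.3420·0.495129 = 0.169348

Final: 0.169348


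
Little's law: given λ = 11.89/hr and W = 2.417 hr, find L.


L = λW = 11.89·2.417 = 28.7381

Final: 28.7381


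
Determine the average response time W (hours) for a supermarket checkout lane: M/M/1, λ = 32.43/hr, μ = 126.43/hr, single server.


W = 1/(μ−λ) = 1/(126.43 − 32.43) = 1/94.00 = 0.01064 hr

Final: 0.01064 hr


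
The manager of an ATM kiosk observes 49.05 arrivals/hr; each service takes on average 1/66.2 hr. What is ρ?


ρ = λ/μ = 49.05/66.2 = 0.7409

Final: 0.7409


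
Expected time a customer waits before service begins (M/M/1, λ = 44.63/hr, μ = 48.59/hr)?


ρ = 44.63/48.59 = 0.9185
Wq = ρ/(μ−λ) = 0.9185/(48.59 − 44.63) = 0.9185/3.96 = 0.2319 hr

Final: 0.2319 hr


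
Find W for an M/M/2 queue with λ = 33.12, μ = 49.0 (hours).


a = 0.6759; ρ = 0.3380; P₀ = 0.494814
Lq = P₀·a^c·ρ/(c!(1−ρ)²) = 0.08716
Wq = Lq/λ = 0.08716/33.12 = 0.002632 hr
W = Wq + 1/μ = 0.002632 + 0.02041 = 0.02304 hr

Final: 0.02304 hr


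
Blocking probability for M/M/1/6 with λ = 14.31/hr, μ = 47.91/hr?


ρ = λ/μ = 14.31/47.91 = 0.2987
P_K = (1−ρ)ρ^K/(1−ρ^(K+1)) = (0.7013·0.0007100)/(1 − 0.0002121)
= 0.0004980/0.999788 = 0.0004981

Final: 0.0004981


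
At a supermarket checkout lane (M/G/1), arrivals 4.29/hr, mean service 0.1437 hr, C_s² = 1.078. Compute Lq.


ρ = λ·E[S] = 4.29·0.1437 = 0.6165
Lq = ρ²(1+C_s²)/(2(1−ρ)) = 0.3800·(1+1.078)/(2·0.3835)
= 0.3800·2.0780/0.7671 = 1.02955

Final: 1.02955


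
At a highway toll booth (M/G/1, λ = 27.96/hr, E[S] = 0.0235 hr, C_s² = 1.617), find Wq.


ρ = λ·E[S] = 27.96·0.0235 = 0.6571
E[S²] = E[S]²(1+C_s²) = 0.0235²·(1+1.617) = 0.001445
Wq = λ·E[S²]/(2(1−ρ)) = 27.96·0.001445/(2·0.3429) = 0.05892 hr

Final: 0.05892 hr


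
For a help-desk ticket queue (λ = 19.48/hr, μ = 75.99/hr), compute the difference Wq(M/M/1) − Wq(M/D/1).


ρ = 19.48/75.99 = 0.2563
Wq(M/M/1) = ρ/(μ−λ) = 0.2563/56.51 = 0.004536 hr
Wq(M/D/1) = ρ/(2(μ−λ)) = 0.002268 hr
Savings = 0.004536 − 0.002268 = 0.002268 hr

Final: 0.002268 hr


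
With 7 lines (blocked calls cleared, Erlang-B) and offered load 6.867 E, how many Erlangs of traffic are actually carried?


B(7,6.867) = 0.240593 (Erlang-B)
Carried load = a(1 − B) = 6.867·(1 − 0.240593) = 6.867·0.759407 = 5.2148 E

Final: 5.2148 Erlangs


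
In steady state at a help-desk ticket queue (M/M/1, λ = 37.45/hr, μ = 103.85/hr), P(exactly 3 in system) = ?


ρ = 37.45/103.85 = 0.3606
P_n = (1−ρ)·ρ^n = (1 − 0.3606)·0.3606^3 = 0.6394·0.046896 = 0.029985

Final: 0.029985


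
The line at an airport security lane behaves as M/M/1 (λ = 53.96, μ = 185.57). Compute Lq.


ρ = 53.96/185.57 = 0.2908
Lq = ρ²/(1−ρ) = 0.08455/0.7092 = 0.1192

Final: 0.1192


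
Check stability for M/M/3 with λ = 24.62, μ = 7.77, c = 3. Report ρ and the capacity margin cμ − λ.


Total capacity cμ = 3·7.77 = 23.31/hr
ρ = λ/(cμ) = 24.62/23.31 = 1.0562
Stable ⇔ ρ < 1: NO
Spare capacity = cμ − λ = 23.31 − 24.62 = -1.31/hr

Final: ρ = 1.0562; unstable; margin = -1.31/hr


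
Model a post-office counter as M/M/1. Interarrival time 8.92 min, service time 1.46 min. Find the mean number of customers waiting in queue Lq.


λ = 60/8.92 = 6.7265 /hr
μ = 60/1.46 = 41.0959 /hr
ρ = λ/μ = 6.7265/41.0959 = 0.1637
Lq = ρ²/(1−ρ) = 0.02679/0.8363 = 0.03203

Final: 0.03203


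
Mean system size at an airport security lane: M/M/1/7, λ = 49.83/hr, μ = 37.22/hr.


ρ = 49.83/37.22 = 1.3388
L = ρ[1 − (K+1)ρ^K + Kρ^(K+1)] / [(1−ρ)(1−ρ^(K+1))]
Numerator: 1.3388·(1 − 8·7.709064 + 7·10.320866) = 15.494632
Denominator: (-0.3388)·(-9.320866) = 3.157875
L = 15.494632/3.157875 = 4.9067

Final: 4.9067


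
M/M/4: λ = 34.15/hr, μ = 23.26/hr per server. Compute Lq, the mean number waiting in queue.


a = λ/μ = 1.4682; ρ = a/4 = 0.3670
P₀ = 0.228347
Lq = P₀·a^c·ρ / (c!·(1−ρ)²) = 0.228347·4.64648·0.3670/(24·0.40063)
= 0.04050

Final: 0.04050


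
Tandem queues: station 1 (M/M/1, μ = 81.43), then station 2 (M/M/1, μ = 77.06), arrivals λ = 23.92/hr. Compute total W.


Each node sees arrival rate λ = 23.92/hr (tandem ⇒ throughput preserved).
W₁ = 1/(μ₁−λ) = 1/(81.43−23.92) = 0.01739 hr
W₂ = 1/(μ₂−λ) = 1/(77.06−23.92) = 0.01882 hr
W_total = W₁ + W₂ = 0.01739 + 0.01882 = 0.03621 hr

Final: 0.03621 hr


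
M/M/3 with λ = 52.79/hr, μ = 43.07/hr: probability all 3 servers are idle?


a = λ/μ = 52.79/43.07 = 1.2257; ρ = a/c = 0.4086
Σ_{k=0}^{2} a^k/k! (terms k=0..2) = 1.00000 + 1.22568 + 0.75114 = 2.97682
Tail: a^3/(3!(1−ρ)) = 1.84132/(6·0.5914) = 0.51888
P₀ = 1/(2.97682 + 0.51888) = 1/3.49571 = 0.286065

Final: 0.286065


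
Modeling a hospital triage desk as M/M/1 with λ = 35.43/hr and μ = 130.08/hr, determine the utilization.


ρ = λ/μ = 35.43/130.08 = 0.2724

Final: 0.2724


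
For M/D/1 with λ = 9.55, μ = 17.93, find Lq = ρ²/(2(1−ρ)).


ρ = 9.55/17.93 = 0.5326
M/D/1: Lq = ρ²/(2(1−ρ)) = 0.2837/(2·0.4674) = 0.30350

Final: 0.30350


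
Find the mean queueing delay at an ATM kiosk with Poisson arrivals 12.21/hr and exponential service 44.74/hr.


ρ = 12.21/44.74 = 0.2729
Wq = ρ/(μ−λ) = 0.2729/(44.74 − 12.21) = 0.2729/32.53 = 0.008389 hr

Final: 0.008389 hr


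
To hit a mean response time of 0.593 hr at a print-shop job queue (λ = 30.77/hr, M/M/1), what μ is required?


W = 1/(μ−λ) ⇒ μ − λ = 1/W = 1/0.593 = 1.6863
μ = λ + 1/W = 30.77 + 1.6863 = 32.4563 per hr

Final: 32.4563 /hr


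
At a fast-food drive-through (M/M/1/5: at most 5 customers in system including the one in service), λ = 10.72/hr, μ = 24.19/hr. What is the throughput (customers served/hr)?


ρ = 0.4432; P_K = (1−ρ)ρ^5/(1−ρ^6) = 0.009590
λ_eff = λ(1 − P_K) = 10.72·(1 − 0.009590) = 10.72·0.990410 = 10.6172 /hr

Final: 10.6172 /hr


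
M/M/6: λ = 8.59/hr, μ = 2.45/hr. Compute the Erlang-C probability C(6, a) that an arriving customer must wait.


a = λ/μ = 3.5061; ρ = a/6 = 0.5844
P₀ = 0.028773 (from M/M/c formula)
C(c,a) = [a^c/(c!(1−ρ))]·P₀ = [1857.64395/(720·0.4156)]·0.028773
= 6.20735·0.028773 = 0.178603

Final: 0.178603


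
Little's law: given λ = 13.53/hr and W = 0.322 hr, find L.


L = λW = 13.53·0.322 = 4.3567

Final: 4.3567


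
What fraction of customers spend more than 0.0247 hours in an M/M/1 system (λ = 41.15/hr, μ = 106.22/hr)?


W ~ Exponential(μ−λ) for M/M/1.
μ − λ = 106.22 − 41.15 = 65.0700
P(W > t) = e^{−(μ−λ)t} = e^{−1.6072} = 0.200442

Final: 0.200442


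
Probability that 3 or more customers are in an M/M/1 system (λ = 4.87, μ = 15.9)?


ρ = 4.87/15.9 = 0.3063
P(N ≥ n) = ρ^n = 0.3063^3 = 0.028734

Final: 0.028734


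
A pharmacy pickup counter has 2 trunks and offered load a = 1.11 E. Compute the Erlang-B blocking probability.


B(c,a) = (a^c/c!) / Σ_{k=0}^{c} a^k/k!
a^2/2! = 0.616050
Σ terms (k=0..2): 1.00000 + 1.11000 + 0.61605 = 2.726050
B = 0.616050/2.726050 = 0.225986

Final: 0.225986


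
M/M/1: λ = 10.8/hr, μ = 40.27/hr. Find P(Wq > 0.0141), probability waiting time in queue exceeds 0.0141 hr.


ρ = 10.8/40.27 = 0.2682
P(Wq > t) = ρ·e^{−(μ−λ)t} = 0.2682·e^{−0.4155}
= 0.2682·0.659992 = 0.177003

Final: 0.177003


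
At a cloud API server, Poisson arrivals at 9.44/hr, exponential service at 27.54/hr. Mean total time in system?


W = 1/(μ−λ) = 1/(27.54 − 9.44) = 1/18.10 = 0.05525 hr

Final: 0.05525 hr


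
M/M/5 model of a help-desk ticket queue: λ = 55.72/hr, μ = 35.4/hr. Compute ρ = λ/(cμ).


ρ = λ/(cμ) = 55.72/(5·35.4) = 55.72/177.00 = 0.3148

Final: 0.3148


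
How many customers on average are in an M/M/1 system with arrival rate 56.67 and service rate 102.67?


ρ = λ/μ = 56.67/102.67 = 0.5520
L = ρ/(1−ρ) = 0.5520/(1 − 0.5520) = 0.5520/0.4480 = 1.2320

Final: 1.2320


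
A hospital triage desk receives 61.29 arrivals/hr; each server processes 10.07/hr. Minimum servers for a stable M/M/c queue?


Stability requires cμ > λ ⇔ c > λ/μ.
λ/μ = 61.29/10.07 = 6.0864
Minimum integer c = ⌊6.0864⌋ + 1 = 7
Check: 7·10.07 = 70.49 > 61.29, while 6·10.07 = 60.42 ≤ 61.29

Final: 7 servers


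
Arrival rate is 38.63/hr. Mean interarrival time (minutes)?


Mean interarrival time = 1/λ = 1/38.63 hour = 0.02589 hour
In minutes: 0.02589 × 60 = 1.5532 min

Final: 1.5532 min


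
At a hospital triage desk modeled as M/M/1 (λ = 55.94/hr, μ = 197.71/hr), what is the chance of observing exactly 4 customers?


ρ = 55.94/197.71 = 0.2829
P_n = (1−ρ)·ρ^n = (1 − 0.2829)·0.2829^4 = 0.7171·0.006409 = 0.004595

Final: 0.004595


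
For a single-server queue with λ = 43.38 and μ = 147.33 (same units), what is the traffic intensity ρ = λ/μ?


ρ = λ/μ = 43.38/147.33 = 0.2944

Final: 0.2944


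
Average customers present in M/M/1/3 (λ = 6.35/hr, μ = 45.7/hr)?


ρ = 6.35/45.7 = 0.1389
L = ρ[1 − (K+1)ρ^K + Kρ^(K+1)] / [(1−ρ)(1−ρ^(K+1))]
Numerator: 0.1389·(1 − 4·0.002683 + 3·0.0003728) = 0.137614
Denominator: (0.8611)·(0.999627) = 0.860729
L = 0.137614/0.860729 = 0.1599

Final: 0.1599


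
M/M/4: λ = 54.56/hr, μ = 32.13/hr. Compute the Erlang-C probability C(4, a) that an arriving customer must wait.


a = λ/μ = 1.6981; ρ = a/4 = 0.4245
P₀ = 0.179921 (from M/M/c formula)
C(c,a) = [a^c/(c!(1−ρ))]·P₀ = [8.31485/(24·0.5755)]·0.179921
= 0.60203·0.179921 = 0.108318

Final: 0.108318


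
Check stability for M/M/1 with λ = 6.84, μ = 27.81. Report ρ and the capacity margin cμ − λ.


Total capacity cμ = 1·27.81 = 27.81/hr
ρ = λ/(cμ) = 6.84/27.81 = 0.2460
Stable ⇔ ρ < 1: YES
Spare capacity = cμ − λ = 27.81 − 6.84 = 20.97/hr

Final: ρ = 0.2460; stable; margin = 20.97/hr


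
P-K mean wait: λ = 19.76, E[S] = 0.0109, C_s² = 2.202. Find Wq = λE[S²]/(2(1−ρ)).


ρ = λ·E[S] = 19.76·0.0109 = 0.2154
E[S²] = E[S]²(1+C_s²) = 0.0109²·(1+2.202) = 0.0003804
Wq = λ·E[S²]/(2(1−ρ)) = 19.76·0.0003804/(2·0.7846) = 0.004790 hr

Final: 0.004790 hr


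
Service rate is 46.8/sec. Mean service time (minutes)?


Mean service time = 1/μ = 1/46.8 second = 0.02137 second
In minutes: 0.02137 × 0.0166667 = 0.0003561 min

Final: 0.0003561 min


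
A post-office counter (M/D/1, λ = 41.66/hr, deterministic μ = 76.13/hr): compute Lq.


ρ = 41.66/76.13 = 0.5472
M/D/1: Lq = ρ²/(2(1−ρ)) = 0.2995/(2·0.4528) = 0.33068

Final: 0.33068


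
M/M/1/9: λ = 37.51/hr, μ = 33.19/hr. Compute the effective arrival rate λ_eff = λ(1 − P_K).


ρ = 1.1302; P_K = (1−ρ)ρ^9/(1−ρ^10) = 0.163169
λ_eff = λ(1 − P_K) = 37.51·(1 − 0.163169) = 37.51·0.836831 = 31.3895 /hr

Final: 31.3895 /hr


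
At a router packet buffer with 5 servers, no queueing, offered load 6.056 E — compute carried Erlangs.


B(5,6.056) = 0.364293 (Erlang-B)
Carried load = a(1 − B) = 6.056·(1 − 0.364293) = 6.056·0.635707 = 3.8498 E

Final: 3.8498 Erlangs


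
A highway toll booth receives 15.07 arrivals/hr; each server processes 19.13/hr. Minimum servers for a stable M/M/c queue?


Stability requires cμ > λ ⇔ c > λ/μ.
λ/μ = 15.07/19.13 = 0.7878
Minimum integer c = ⌊0.7878⌋ + 1 = 1
Check: 1·19.13 = 19.13 > 15.07, while 0·19.13 = 0.00 ≤ 15.07

Final: 1 servers


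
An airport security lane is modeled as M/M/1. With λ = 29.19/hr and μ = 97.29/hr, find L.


ρ = λ/μ = 29.19/97.29 = 0.3000
L = ρ/(1−ρ) = 0.3000/(1 − 0.3000) = 0.3000/0.7000 = 0.4286

Final: 0.4286


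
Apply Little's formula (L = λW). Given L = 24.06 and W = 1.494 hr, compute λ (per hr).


λ = L/W = 24.06/1.494 = 16.1044 /hr

Final: 16.1044 /hr


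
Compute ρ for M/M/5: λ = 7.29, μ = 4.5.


ρ = λ/(cμ) = 7.29/(5·4.5) = 7.29/22.50 = 0.3240

Final: 0.3240


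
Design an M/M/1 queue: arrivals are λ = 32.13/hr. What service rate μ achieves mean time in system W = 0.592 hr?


W = 1/(μ−λ) ⇒ μ − λ = 1/W = 1/0.592 = 1.6892
μ = λ + 1/W = 32.13 + 1.6892 = 33.8192 per hr

Final: 33.8192 /hr


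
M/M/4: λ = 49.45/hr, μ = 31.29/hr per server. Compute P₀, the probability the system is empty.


a = λ/μ = 49.45/31.29 = 1.5804; ρ = a/c = 0.3951
Σ_{k=0}^{3} a^k/k! (terms k=0..3) = 1.00000 + 1.58038 + 1.24880 + 0.65786 = 4.48703
Tail: a^4/(4!(1−ρ)) = 6.23796/(24·0.6049) = 0.42968
P₀ = 1/(4.48703 + 0.42968) = 1/4.91671 = 0.203388

Final: 0.203388


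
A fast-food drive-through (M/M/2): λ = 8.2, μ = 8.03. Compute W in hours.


a = 1.0212; ρ = 0.5106; P₀ = 0.323990
Lq = P₀·a^c·ρ/(c!(1−ρ)²) = 0.36009
Wq = Lq/λ = 0.36009/8.2 = 0.04391 hr
W = Wq + 1/μ = 0.04391 + 0.12453 = 0.16845 hr

Final: 0.16845 hr


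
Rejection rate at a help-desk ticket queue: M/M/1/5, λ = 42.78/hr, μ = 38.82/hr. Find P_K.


ρ = λ/μ = 42.78/38.82 = 1.1020
P_K = (1−ρ)ρ^K/(1−ρ^(K+1)) = (-0.1020·1.625273)/(1 − 1.791066)
= -0.165793/-0.791066 = 0.209582

Final: 0.209582


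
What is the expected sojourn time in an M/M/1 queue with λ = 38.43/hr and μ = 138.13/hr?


W = 1/(μ−λ) = 1/(138.13 − 38.43) = 1/99.70 = 0.01003 hr

Final: 0.01003 hr


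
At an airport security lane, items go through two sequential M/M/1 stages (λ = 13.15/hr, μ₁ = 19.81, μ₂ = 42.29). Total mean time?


Each node sees arrival rate λ = 13.15/hr (tandem ⇒ throughput preserved).
W₁ = 1/(μ₁−λ) = 1/(19.81−13.15) = 0.15015 hr
W₂ = 1/(μ₂−λ) = 1/(42.29−13.15) = 0.03432 hr
W_total = W₁ + W₂ = 0.15015 + 0.03432 = 0.18447 hr

Final: 0.18447 hr


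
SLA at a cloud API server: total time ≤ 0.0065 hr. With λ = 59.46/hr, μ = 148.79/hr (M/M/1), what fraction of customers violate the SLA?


W ~ Exponential(μ−λ) for M/M/1.
μ − λ = 148.79 − 59.46 = 89.3300
P(W > t) = e^{−(μ−λ)t} = e^{−0.5806} = 0.559537

Final: 0.559537


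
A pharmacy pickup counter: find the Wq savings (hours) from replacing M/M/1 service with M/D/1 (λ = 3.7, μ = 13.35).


ρ = 3.7/13.35 = 0.2772
Wq(M/M/1) = ρ/(μ−λ) = 0.2772/9.65 = 0.02872 hr
Wq(M/D/1) = ρ/(2(μ−λ)) = 0.01436 hr
Savings = 0.02872 − 0.01436 = 0.01436 hr

Final: 0.01436 hr


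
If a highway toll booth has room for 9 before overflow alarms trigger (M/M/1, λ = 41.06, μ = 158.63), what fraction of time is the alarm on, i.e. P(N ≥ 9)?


ρ = 41.06/158.63 = 0.2588
P(N ≥ n) = ρ^n = 0.2588^9 = 0.000005216

Final: 0.000005216


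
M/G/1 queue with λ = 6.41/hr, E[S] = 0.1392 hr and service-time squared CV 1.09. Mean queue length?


ρ = λ·E[S] = 6.41·0.1392 = 0.8923
Lq = ρ²(1+C_s²)/(2(1−ρ)) = 0.7961·(1+1.09)/(2·0.1077)
= 0.7961·2.0900/0.2155 = 7.72293

Final: 7.72293


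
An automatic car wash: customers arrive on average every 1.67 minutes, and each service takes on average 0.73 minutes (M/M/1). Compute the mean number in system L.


λ = 60/1.67 = 35.9281 /hr
μ = 60/0.73 = 82.1918 /hr
ρ = λ/μ = 35.9281/82.1918 = 0.4371
L = ρ/(1−ρ) = 0.4371/0.5629 = 0.7766

Final: 0.7766


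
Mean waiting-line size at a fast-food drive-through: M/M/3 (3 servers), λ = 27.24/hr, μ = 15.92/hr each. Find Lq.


a = λ/μ = 1.7111; ρ = a/3 = 0.5704
P₀ = 0.163448
Lq = P₀·a^c·ρ / (c!·(1−ρ)²) = 0.163448·5.00947·0.5704/(6·0.18460)
= 0.42164

Final: 0.42164


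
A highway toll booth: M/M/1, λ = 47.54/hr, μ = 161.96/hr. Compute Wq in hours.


ρ = 47.54/161.96 = 0.2935
Wq = ρ/(μ−λ) = 0.2935/(161.96 − 47.54) = 0.2935/114.42 = 0.002565 hr

Final: 0.002565 hr


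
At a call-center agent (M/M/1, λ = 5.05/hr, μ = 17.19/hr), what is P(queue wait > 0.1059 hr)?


ρ = 5.05/17.19 = 0.2938
P(Wq > t) = ρ·e^{−(μ−λ)t} = 0.2938·e^{−1.2856}
= 0.2938·0.276477 = 0.081222

Final: 0.081222


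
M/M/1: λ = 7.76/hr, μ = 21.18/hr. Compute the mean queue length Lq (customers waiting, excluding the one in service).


ρ = 7.76/21.18 = 0.3664
Lq = ρ²/(1−ρ) = 0.1342/0.6336 = 0.2119

Final: 0.2119


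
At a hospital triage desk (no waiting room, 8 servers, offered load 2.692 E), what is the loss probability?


B(c,a) = (a^c/c!) / Σ_{k=0}^{c} a^k/k!
a^8/8! = 0.068404
Σ terms (k=0..8): 1.00000 + 2.69200 + 3.62343 + 3.25143 + 2.18821 + 1.17813 + 0.52859 + 0.20328 + 0.06840 = 14.733473
B = 0.068404/14.733473 = 0.004643

Final: 0.004643


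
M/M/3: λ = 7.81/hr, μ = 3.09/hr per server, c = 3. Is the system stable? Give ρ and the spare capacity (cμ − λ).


Total capacity cμ = 3·3.09 = 9.27/hr
ρ = λ/(cμ) = 7.81/9.27 = 0.8425
Stable ⇔ ρ < 1: YES
Spare capacity = cμ − λ = 9.27 − 7.81 = 1.46/hr

Final: ρ = 0.8425; stable; margin = 1.46/hr


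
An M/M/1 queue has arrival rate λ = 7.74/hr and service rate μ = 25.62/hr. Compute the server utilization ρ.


ρ = λ/μ = 7.74/25.62 = 0.3021

Final: 0.3021


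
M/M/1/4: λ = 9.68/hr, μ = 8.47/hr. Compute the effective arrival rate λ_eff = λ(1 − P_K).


ρ = 1.1429; P_K = (1−ρ)ρ^4/(1−ρ^5) = 0.256626
λ_eff = λ(1 − P_K) = 9.68·(1 − 0.256626) = 9.68·0.743374 = 7.1959 /hr

Final: 7.1959 /hr


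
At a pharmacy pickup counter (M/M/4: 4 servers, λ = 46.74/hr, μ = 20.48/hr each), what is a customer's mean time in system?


a = 2.2822; ρ = 0.5706; P₀ = 0.095239
Lq = P₀·a^c·ρ/(c!(1−ρ)²) = 0.33306
Wq = Lq/λ = 0.33306/46.74 = 0.007126 hr
W = Wq + 1/μ = 0.007126 + 0.04883 = 0.05595 hr

Final: 0.05595 hr


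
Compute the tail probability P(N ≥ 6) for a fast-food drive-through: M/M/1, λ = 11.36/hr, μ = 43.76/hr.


ρ = 11.36/43.76 = 0.2596
P(N ≥ n) = ρ^n = 0.2596^6 = 0.0003061

Final: 0.0003061


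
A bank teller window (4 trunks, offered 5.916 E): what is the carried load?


B(4,5.916) = 0.464144 (Erlang-B)
Carried load = a(1 − B) = 5.916·(1 − 0.464144) = 5.916·0.535856 = 3.1701 E

Final: 3.1701 Erlangs


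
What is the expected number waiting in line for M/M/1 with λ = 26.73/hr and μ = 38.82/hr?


ρ = 26.73/38.82 = 0.6886
Lq = ρ²/(1−ρ) = 0.4741/0.3114 = 1.5224

Final: 1.5224


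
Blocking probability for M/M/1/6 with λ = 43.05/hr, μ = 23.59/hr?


ρ = λ/μ = 43.05/23.59 = 1.8249
P_K = (1−ρ)ρ^K/(1−ρ^(K+1)) = (-0.8249·36.937822)/(1 − 67.408786)
= -30.470963/-66.408786 = 0.458839

Final: 0.458839


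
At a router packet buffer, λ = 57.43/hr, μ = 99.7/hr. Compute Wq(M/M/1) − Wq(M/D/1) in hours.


ρ = 57.43/99.7 = 0.5760
Wq(M/M/1) = ρ/(μ−λ) = 0.5760/42.27 = 0.01363 hr
Wq(M/D/1) = ρ/(2(μ−λ)) = 0.006814 hr
Savings = 0.01363 − 0.006814 = 0.006814 hr

Final: 0.006814 hr


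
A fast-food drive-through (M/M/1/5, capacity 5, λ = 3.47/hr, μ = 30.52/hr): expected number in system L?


ρ = 3.47/30.52 = 0.1137
L = ρ[1 − (K+1)ρ^K + Kρ^(K+1)] / [(1−ρ)(1−ρ^(K+1))]
Numerator: 0.1137·(1 − 6·0.00001900 + 5·0.000002160) = 0.113684
Denominator: (0.8863)·(0.999998) = 0.886302
L = 0.113684/0.886302 = 0.1283

Final: 0.1283


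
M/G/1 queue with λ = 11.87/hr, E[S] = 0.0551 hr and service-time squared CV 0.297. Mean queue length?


ρ = λ·E[S] = 11.87·0.0551 = 0.6540
Lq = ρ²(1+C_s²)/(2(1−ρ)) = 0.4278·(1+0.297)/(2·0.3460)
= 0.4278·1.2970/0.6919 = 0.80183

Final: 0.80183


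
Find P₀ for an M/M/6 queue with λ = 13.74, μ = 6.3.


a = λ/μ = 13.74/6.3 = 2.1810; ρ = a/c = 0.3635
Σ_{k=0}^{5} a^k/k! (terms k=0..5) = 1.00000 + 2.18095 + 2.37828 + 1.72897 + 0.94270 + 0.41120 = 8.64210
Tail: a^6/(6!(1−ρ)) = 107.61606/(720·0.6365) = 0.23482
P₀ = 1/(8.64210 + 0.23482) = 1/8.87692 = 0.112652

Final: 0.112652


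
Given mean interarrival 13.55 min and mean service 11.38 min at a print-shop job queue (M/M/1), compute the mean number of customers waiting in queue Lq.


λ = 60/13.55 = 4.4280 /hr
μ = 60/11.38 = 5.2724 /hr
ρ = λ/μ = 4.4280/5.2724 = 0.8399
Lq = ρ²/(1−ρ) = 0.7054/0.1601 = 4.4044

Final: 4.4044


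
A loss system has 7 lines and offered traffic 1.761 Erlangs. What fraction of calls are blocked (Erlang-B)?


B(c,a) = (a^c/c!) / Σ_{k=0}^{c} a^k/k!
a^7/7! = 0.010420
Σ terms (k=0..7): 1.00000 + 1.76100 + 1.55056 + 0.91018 + 0.40071 + 0.14113 + 0.04142 + 0.01042 = 5.815416
B = 0.010420/5.815416 = 0.001792

Final: 0.001792


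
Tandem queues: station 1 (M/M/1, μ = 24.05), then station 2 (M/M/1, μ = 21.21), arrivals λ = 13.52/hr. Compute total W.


Each node sees arrival rate λ = 13.52/hr (tandem ⇒ throughput preserved).
W₁ = 1/(μ₁−λ) = 1/(24.05−13.52) = 0.09497 hr
W₂ = 1/(μ₂−λ) = 1/(21.21−13.52) = 0.13004 hr
W_total = W₁ + W₂ = 0.09497 + 0.13004 = 0.22501 hr

Final: 0.22501 hr


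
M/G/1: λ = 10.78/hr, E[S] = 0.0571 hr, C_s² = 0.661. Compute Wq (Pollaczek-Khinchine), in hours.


ρ = λ·E[S] = 10.78·0.0571 = 0.6155
E[S²] = E[S]²(1+C_s²) = 0.0571²·(1+0.661) = 0.005416
Wq = λ·E[S²]/(2(1−ρ)) = 10.78·0.005416/(2·0.3845) = 0.07592 hr

Final: 0.07592 hr


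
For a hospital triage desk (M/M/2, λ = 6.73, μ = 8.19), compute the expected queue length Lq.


a = λ/μ = 0.8217; ρ = a/2 = 0.4109
P₀ = 0.417568
Lq = P₀·a^c·ρ / (c!·(1−ρ)²) = 0.417568·0.67525·0.4109/(2·0.34708)
= 0.16689

Final: 0.16689


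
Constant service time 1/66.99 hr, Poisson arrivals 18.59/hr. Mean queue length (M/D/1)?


ρ = 18.59/66.99 = 0.2775
M/D/1: Lq = ρ²/(2(1−ρ)) = 0.07701/(2·0.7225) = 0.05329

Final: 0.05329


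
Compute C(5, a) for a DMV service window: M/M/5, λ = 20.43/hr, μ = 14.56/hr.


a = λ/μ = 1.4032; ρ = a/5 = 0.2806
P₀ = 0.245546 (from M/M/c formula)
C(c,a) = [a^c/(c!(1−ρ))]·P₀ = [5.43920/(120·0.7194)]·0.245546
= 0.06301·0.245546 = 0.015472

Final: 0.015472


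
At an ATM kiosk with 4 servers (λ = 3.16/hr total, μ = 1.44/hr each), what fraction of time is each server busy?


ρ = λ/(cμ) = 3.16/(4·1.44) = 3.16/5.76 = 0.5486

Final: 0.5486


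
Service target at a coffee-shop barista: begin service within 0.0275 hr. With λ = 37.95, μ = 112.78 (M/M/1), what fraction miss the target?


ρ = 37.95/112.78 = 0.3365
P(Wq > t) = ρ·e^{−(μ−λ)t} = 0.3365·e^{−2.0578}
= 0.3365·0.127731 = 0.042981

Final: 0.042981


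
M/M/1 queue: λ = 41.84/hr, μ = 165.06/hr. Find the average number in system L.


ρ = λ/μ = 41.84/165.06 = 0.2535
L = ρ/(1−ρ) = 0.2535/(1 − 0.2535) = 0.2535/0.7465 = 0.3396

Final: 0.3396


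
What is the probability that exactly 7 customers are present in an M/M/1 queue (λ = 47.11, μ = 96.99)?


ρ = 47.11/96.99 = 0.4857
P_n = (1−ρ)·ρ^n = (1 − 0.4857)·0.4857^7 = 0.5143·0.006378 = 0.003280

Final: 0.003280


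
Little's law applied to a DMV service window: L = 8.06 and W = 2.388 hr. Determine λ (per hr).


λ = L/W = 8.06/2.388 = 3.3752 /hr

Final: 3.3752 /hr


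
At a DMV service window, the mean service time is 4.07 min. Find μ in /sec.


μ = 1/(service time) in consistent units.
1 second = 0.0166667 min, so μ = 0.0166667/4.07 = 0.004095 per second

Final: 0.004095 /sec


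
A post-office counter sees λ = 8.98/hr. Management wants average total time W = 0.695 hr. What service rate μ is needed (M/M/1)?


W = 1/(μ−λ) ⇒ μ − λ = 1/W = 1/0.695 = 1.4388
μ = λ + 1/W = 8.98 + 1.4388 = 10.4188 per hr

Final: 10.4188 /hr


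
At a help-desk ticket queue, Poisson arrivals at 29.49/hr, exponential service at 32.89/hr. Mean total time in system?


W = 1/(μ−λ) = 1/(32.89 − 29.49) = 1/3.40 = 0.2941 hr

Final: 0.2941 hr


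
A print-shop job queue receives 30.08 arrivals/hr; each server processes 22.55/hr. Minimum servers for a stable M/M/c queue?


Stability requires cμ > λ ⇔ c > λ/μ.
λ/μ = 30.08/22.55 = 1.3339
Minimum integer c = ⌊1.3339⌋ + 1 = 2
Check: 2·22.55 = 45.10 > 30.08, while 1·22.55 = 22.55 ≤ 30.08

Final: 2 servers


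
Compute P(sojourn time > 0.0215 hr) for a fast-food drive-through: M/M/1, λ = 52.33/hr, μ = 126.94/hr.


W ~ Exponential(μ−λ) for M/M/1.
μ − λ = 126.94 − 52.33 = 74.6100
P(W > t) = e^{−(μ−λ)t} = e^{−1.6041} = 0.201067

Final: 0.201067


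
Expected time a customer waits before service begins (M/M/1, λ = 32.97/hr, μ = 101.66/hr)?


ρ = 32.97/101.66 = 0.3243
Wq = ρ/(μ−λ) = 0.3243/(101.66 − 32.97) = 0.3243/68.69 = 0.004721 hr

Final: 0.004721 hr


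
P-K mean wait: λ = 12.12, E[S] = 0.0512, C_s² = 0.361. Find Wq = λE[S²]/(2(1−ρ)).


ρ = λ·E[S] = 12.12·0.0512 = 0.6205
E[S²] = E[S]²(1+C_s²) = 0.0512²·(1+0.361) = 0.003568
Wq = λ·E[S²]/(2(1−ρ)) = 12.12·0.003568/(2·0.3795) = 0.05698 hr

Final: 0.05698 hr


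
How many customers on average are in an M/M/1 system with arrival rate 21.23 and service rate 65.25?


ρ = λ/μ = 21.23/65.25 = 0.3254
L = ρ/(1−ρ) = 0.3254/(1 − 0.3254) = 0.3254/0.6746 = 0.4823

Final: 0.4823


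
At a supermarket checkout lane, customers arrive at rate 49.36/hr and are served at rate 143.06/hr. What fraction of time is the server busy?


ρ = λ/μ = 49.36/143.06 = 0.3450

Final: 0.3450


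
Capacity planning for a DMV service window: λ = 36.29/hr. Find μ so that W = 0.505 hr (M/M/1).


W = 1/(μ−λ) ⇒ μ − λ = 1/W = 1/0.505 = 1.9802
μ = λ + 1/W = 36.29 + 1.9802 = 38.2702 per hr

Final: 38.2702 /hr


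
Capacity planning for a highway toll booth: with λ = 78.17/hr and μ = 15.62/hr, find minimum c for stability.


Stability requires cμ > λ ⇔ c > λ/μ.
λ/μ = 78.17/15.62 = 5.0045
Minimum integer c = ⌊5.0045⌋ + 1 = 6
Check: 6·15.62 = 93.72 > 78.17, while 5·15.62 = 78.10 ≤ 78.17

Final: 6 servers


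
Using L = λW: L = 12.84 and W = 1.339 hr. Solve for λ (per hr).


λ = L/W = 12.84/1.339 = 9.5892 /hr

Final: 9.5892 /hr


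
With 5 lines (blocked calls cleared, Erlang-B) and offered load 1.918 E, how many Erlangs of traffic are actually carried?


B(5,1.918) = 0.032219 (Erlang-B)
Carried load = a(1 − B) = 1.918·(1 − 0.032219) = 1.918·0.967781 = 1.8562 E

Final: 1.8562 Erlangs


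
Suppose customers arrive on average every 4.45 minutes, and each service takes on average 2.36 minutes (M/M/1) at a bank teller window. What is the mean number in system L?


λ = 60/4.45 = 13.4831 /hr
μ = 60/2.36 = 25.4237 /hr
ρ = λ/μ = 13.4831/25.4237 = 0.5303
L = ρ/(1−ρ) = 0.5303/0.4697 = 1.1292

Final: 1.1292
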